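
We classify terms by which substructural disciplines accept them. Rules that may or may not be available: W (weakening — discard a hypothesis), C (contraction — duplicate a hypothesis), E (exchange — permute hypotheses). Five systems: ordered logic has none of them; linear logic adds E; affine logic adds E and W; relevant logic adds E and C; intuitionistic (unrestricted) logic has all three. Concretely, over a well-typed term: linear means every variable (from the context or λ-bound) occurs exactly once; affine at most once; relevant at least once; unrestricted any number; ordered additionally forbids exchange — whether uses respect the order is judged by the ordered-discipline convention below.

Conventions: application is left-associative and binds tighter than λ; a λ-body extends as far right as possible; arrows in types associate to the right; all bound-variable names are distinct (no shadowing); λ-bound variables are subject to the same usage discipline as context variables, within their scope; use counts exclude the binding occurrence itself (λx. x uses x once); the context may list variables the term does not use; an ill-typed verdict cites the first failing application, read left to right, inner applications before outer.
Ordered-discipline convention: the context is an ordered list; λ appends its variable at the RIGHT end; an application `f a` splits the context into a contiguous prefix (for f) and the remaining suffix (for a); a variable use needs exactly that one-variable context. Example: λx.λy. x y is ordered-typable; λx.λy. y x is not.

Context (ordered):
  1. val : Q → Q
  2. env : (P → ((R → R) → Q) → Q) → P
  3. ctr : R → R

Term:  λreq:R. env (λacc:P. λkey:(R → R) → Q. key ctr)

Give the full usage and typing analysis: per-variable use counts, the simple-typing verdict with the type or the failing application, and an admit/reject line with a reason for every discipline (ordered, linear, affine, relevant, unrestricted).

counts: val: 0, env: 1, ctr: 1, req (bound): 0, acc (bound): 0, key (bound): 1
order of uses: env, key, ctr
typing: ✓ — R → P
ordered: ✗ — unused: val, req, acc — weakening required
linear: ✗ — unused: val, req, acc — weakening required
affine: ✓ — none of val, env, ctr, req, acc, key used more than once
relevant: ✗ — unused: val, req, acc — weakening required
unrestricted: ✓ — simply typable at R → P; W, C, E all held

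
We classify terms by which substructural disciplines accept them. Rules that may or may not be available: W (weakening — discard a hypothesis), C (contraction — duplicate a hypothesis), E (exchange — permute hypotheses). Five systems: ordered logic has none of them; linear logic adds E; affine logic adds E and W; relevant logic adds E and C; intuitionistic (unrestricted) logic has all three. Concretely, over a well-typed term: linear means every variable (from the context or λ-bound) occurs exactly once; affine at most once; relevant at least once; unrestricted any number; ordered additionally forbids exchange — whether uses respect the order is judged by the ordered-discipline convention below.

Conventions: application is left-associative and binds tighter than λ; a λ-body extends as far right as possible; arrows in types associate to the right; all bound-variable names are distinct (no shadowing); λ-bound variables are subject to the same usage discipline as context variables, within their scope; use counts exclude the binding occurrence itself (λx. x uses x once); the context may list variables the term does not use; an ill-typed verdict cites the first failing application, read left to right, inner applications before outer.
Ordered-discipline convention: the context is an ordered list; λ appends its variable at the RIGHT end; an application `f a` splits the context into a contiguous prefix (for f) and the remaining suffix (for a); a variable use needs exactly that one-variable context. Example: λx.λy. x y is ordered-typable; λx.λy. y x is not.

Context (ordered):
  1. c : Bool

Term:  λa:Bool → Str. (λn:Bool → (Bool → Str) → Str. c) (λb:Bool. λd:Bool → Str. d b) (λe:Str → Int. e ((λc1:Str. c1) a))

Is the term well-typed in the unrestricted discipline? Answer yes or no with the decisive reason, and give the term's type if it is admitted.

no — a type mismatch blocks all five
variable uses: c=1; a (λ-bound)=1; n (λ-bound)=0; b (λ-bound)=1; d (λ-bound)=1; e (λ-bound)=1; c1 (λ-bound)=1
use order (left to right): c, d, b, e, c1, a
typing: ill-typed: argument of type Bool → Str where Str is required
per-discipline verdicts: ordered ✗; linear ✗; affine ✗; relevant ✗; unrestricted ✗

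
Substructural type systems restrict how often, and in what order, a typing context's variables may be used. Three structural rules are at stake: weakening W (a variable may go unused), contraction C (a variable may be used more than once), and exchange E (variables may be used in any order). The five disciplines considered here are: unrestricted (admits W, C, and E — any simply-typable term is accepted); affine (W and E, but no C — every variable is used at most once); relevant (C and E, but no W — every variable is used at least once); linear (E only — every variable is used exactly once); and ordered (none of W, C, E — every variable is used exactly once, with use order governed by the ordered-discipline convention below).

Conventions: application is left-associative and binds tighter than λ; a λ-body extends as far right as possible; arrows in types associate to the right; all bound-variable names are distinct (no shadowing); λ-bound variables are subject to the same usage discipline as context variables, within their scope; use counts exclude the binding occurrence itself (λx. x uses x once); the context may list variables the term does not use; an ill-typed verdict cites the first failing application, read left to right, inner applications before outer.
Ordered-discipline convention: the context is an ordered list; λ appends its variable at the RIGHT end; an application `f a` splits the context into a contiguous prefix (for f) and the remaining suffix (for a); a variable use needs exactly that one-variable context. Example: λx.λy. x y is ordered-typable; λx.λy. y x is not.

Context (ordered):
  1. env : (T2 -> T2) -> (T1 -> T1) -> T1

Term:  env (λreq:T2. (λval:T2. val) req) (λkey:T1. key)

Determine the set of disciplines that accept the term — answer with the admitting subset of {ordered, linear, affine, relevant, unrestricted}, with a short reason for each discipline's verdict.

admitted by: ordered, linear, affine, relevant, unrestricted
use counts: env: 1; req (bound): 1; val (bound): 1; key (bound): 1
left-to-right use order: env, val, req, key
typing: ✓ — T1
ordered: ✓, env, req, val, key: once each, no exchange needed
linear: ✓, exactly-once usage across env, req, val, key
affine: ✓, env, req, val, key: no repeats, contraction unneeded
relevant: ✓, every one of env, req, val, key appears
unrestricted: ✓, type-checks (T1) and nothing is barred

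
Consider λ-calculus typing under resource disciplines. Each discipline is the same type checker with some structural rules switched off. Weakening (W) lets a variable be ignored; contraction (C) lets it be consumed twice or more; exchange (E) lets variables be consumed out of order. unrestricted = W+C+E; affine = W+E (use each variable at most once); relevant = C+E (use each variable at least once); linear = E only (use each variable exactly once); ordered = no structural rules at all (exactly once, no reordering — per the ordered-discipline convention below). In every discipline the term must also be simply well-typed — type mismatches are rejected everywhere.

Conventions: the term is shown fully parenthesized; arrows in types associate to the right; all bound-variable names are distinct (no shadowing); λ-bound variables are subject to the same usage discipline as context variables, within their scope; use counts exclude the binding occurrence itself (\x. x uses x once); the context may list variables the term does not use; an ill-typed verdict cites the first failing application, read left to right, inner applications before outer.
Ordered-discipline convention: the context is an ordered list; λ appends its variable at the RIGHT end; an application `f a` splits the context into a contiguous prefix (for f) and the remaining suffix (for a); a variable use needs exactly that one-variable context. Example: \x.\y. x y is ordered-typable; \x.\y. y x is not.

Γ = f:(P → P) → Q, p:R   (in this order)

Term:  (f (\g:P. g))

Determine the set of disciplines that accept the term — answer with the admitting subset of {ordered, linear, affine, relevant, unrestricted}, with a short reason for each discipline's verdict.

admitting disciplines: affine, unrestricted
usage: f=1, p=0, g (bound)=1
use order (left to right): f, g
typing: ✓ — Q
ordered: ✗ — p never used (weakening)
linear: ✗ — p never used (weakening)
affine: ✓ — none of f, p, g used more than once
relevant: ✗ — p never used (weakening)
unrestricted: ✓ — simply typable at Q; W, C, E all held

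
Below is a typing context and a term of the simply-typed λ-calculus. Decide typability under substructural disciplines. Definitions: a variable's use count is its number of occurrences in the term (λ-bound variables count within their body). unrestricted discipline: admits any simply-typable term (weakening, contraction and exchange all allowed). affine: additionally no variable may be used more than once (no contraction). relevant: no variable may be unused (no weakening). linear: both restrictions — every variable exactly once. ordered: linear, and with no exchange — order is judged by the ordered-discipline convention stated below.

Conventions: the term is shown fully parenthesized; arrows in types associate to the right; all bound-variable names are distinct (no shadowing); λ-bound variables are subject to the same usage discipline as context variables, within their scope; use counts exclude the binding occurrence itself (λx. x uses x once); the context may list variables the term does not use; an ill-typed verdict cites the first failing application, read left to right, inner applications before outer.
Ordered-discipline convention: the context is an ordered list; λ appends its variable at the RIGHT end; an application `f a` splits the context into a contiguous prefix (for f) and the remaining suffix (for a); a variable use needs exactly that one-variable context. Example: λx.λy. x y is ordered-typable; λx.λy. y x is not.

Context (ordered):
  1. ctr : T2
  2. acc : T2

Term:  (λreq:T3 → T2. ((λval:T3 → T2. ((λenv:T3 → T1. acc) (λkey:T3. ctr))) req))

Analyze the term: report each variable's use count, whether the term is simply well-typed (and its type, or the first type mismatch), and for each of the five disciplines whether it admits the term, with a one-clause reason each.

counts: ctr=1; acc=1; req (λ-bound)=1; val (λ-bound)=0; env (λ-bound)=0; key (λ-bound)=0
uses in reading order: acc, ctr, req
typing: ill-typed: an application expects T3 → T1 but receives T3 → T2
ordered ✗ (the type mismatch rejects it)
linear ✗ (not simply typable)
affine ✗ (fails simple typing)
relevant ✗ (a type mismatch blocks all five)
unrestricted ✗ (the type mismatch rejects it)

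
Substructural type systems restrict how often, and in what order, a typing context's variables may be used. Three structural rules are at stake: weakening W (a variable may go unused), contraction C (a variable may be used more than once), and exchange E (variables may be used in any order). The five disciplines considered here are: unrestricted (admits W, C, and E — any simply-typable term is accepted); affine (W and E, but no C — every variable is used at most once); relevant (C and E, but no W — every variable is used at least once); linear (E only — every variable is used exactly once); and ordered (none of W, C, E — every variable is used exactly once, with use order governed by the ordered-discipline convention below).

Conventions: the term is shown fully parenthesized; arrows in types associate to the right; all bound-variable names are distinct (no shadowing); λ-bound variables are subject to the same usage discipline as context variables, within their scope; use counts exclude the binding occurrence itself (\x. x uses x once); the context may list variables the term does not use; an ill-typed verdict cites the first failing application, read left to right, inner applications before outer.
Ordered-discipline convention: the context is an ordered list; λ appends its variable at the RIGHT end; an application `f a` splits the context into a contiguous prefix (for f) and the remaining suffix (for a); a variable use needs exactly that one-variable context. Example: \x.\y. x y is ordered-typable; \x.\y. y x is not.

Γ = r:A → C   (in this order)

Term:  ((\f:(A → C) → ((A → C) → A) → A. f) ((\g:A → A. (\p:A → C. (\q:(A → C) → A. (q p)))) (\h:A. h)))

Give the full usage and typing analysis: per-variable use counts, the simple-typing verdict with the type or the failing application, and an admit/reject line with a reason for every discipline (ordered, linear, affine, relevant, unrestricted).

usage: r: 0, f (λ-bound): 1, g (λ-bound): 0, p (λ-bound): 1, q (λ-bound): 1, h (λ-bound): 1
uses in reading order: f, q, p, h
typing: the term checks, with type (A → C) → ((A → C) → A) → A
ordered: ✗ — r, g never used (weakening)
linear: ✗ — r, g never used (weakening)
affine: ✓ — none of r, f, g, p, q, h used more than once
relevant: ✗ — r, g never used (weakening)
unrestricted: ✓ — type-checks ((A → C) → ((A → C) → A) → A) and nothing is barred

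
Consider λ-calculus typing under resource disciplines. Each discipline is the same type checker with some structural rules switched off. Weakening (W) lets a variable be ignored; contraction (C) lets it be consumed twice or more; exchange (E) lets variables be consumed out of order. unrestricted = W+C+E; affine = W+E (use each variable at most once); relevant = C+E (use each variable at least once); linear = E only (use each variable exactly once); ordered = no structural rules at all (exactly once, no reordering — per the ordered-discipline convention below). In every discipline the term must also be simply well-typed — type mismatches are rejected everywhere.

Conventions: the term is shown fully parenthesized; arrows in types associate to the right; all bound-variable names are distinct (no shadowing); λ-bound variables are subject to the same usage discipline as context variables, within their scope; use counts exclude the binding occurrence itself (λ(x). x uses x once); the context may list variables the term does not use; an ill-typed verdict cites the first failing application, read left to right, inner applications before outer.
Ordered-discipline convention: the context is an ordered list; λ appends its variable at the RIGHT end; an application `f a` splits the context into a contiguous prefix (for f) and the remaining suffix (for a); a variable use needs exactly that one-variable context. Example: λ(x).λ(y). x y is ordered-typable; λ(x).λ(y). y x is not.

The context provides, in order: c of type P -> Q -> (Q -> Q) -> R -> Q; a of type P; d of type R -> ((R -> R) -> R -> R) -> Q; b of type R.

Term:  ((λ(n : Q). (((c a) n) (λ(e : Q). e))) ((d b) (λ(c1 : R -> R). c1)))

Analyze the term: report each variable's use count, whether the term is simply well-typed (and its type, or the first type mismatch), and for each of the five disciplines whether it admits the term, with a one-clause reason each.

use counts: c: 1×; a: 1×; d: 1×; b: 1×; n (bound): 1×; e (bound): 1×; c1 (bound): 1×
order of uses: c, a, n, e, d, b, c1
typing: well-typed at R -> Q
ordered ✓ (one use each (c, a, d, b, n, e, c1); ordered split holds)
linear ✓ (each of c, a, d, b, n, e, c1 used exactly once)
affine ✓ (no duplicate uses among c, a, d, b, n, e, c1)
relevant ✓ (c, a, d, b, n, e, c1: all used, weakening unneeded)
unrestricted ✓ (typability at R -> Q is all that's needed)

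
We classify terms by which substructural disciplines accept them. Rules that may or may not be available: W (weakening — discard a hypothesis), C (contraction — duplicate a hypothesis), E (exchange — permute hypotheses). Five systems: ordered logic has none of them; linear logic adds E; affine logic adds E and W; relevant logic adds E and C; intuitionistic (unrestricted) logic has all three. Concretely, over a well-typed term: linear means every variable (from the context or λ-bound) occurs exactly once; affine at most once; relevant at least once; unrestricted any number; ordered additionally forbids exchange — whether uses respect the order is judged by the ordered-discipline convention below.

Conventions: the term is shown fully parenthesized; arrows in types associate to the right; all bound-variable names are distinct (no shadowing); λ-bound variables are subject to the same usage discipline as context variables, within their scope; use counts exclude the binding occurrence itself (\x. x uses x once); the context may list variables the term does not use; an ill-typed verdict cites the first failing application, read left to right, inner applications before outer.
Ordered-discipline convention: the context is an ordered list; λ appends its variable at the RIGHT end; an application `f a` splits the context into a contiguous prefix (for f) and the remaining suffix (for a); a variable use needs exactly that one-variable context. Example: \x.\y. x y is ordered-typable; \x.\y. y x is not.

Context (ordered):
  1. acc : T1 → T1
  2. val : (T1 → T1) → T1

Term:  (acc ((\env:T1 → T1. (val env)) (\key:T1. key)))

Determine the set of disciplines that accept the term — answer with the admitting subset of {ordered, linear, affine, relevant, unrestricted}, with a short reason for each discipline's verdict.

admitted in: ordered, linear, affine, relevant, unrestricted
counts: acc: 1; val: 1; env (λ-bound): 1; key (λ-bound): 1
left-to-right use order: acc, val, env, key
typing: the term checks, with type T1
ordered: ✓, acc, val, env, key once each; derivable with no W/C/E
linear: ✓, single use per variable (acc, val, env, key)
affine: ✓, none of acc, val, env, key used more than once
relevant: ✓, acc, val, env, key: all used, weakening unneeded
unrestricted: ✓, well-typed at T1; no restrictions here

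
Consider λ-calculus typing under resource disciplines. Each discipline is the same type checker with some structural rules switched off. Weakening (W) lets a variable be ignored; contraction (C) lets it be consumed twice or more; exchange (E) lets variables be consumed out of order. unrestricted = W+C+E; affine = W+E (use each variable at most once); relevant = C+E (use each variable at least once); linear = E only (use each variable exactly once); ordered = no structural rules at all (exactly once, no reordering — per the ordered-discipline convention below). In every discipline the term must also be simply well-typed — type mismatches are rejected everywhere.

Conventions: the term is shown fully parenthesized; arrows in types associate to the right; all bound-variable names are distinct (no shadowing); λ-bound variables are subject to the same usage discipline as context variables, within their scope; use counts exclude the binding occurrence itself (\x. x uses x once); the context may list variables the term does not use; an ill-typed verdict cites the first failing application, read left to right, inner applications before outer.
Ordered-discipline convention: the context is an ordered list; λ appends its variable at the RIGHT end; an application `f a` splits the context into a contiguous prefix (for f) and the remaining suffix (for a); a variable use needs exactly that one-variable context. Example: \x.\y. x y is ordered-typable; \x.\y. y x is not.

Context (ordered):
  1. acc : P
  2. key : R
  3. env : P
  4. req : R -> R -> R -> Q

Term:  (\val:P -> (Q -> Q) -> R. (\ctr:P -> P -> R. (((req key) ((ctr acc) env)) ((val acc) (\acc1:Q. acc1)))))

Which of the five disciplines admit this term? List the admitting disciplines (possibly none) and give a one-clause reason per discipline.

admitting disciplines: relevant, unrestricted
usage: acc: 2, key: 1, env: 1, req: 1, val [bound]: 1, ctr [bound]: 1, acc1 [bound]: 1
order of uses: req, key, ctr, acc, env, val, acc, acc1
typing: well-typed at (P -> (Q -> Q) -> R) -> (P -> P -> R) -> Q
ordered ✗ (needs contraction — acc ×2)
linear ✗ (needs contraction — acc ×2)
affine ✗ (needs contraction — acc ×2)
relevant ✓ (none of acc, key, env, req, val, ctr, acc1 goes unused)
unrestricted ✓ (simply typable at (P -> (Q -> Q) -> R) -> (P -> P -> R) -> Q; W, C, E all held)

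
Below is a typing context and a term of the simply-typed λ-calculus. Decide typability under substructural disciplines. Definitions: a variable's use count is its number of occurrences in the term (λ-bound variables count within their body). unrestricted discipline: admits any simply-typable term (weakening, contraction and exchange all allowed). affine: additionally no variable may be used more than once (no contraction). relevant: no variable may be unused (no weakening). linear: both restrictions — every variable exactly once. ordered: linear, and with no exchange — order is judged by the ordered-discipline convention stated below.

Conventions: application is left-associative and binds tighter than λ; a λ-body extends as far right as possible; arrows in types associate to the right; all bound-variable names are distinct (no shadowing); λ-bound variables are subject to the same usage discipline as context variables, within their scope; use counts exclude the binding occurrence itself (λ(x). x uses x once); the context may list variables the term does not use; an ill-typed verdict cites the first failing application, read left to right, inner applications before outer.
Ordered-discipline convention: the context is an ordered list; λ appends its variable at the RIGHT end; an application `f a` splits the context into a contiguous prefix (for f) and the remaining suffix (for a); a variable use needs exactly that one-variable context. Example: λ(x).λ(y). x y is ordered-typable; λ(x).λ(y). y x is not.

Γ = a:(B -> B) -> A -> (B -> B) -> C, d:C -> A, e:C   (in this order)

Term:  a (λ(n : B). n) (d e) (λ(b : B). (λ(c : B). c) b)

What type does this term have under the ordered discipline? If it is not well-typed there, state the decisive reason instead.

term : C
usage: a=1, d=1, e=1, n (λ-bound)=1, b (λ-bound)=1, c (λ-bound)=1
use order (left to right): a, n, d, e, c, b
typing: ✓ — C
per-discipline verdicts: ordered ✓, linear ✓, affine ✓, relevant ✓, unrestricted ✓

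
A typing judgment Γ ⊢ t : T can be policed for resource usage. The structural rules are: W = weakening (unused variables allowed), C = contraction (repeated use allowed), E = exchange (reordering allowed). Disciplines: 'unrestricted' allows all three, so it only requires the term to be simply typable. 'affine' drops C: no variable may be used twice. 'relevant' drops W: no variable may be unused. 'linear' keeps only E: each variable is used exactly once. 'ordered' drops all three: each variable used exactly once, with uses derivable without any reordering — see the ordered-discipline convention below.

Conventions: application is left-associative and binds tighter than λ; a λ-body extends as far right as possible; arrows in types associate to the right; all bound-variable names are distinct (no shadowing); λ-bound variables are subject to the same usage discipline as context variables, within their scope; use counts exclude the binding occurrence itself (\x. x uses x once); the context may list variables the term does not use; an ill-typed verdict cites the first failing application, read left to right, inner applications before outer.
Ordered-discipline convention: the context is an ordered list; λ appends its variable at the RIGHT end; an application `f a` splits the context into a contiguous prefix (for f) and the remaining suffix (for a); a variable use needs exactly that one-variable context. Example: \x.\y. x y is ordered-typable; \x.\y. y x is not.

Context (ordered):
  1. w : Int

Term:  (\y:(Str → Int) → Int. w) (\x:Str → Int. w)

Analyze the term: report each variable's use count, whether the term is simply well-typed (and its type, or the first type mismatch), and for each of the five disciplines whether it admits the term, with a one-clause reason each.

use counts: w: 2, y [bound]: 0, x [bound]: 0
uses in reading order: w, w
typing: the term checks, with type Int
ordered: ✗, needs contraction — w ×2; y, x left unused
linear: ✗, needs contraction — w ×2; y, x left unused
affine: ✗, needs contraction — w ×2
relevant: ✗, y, x left unused
unrestricted: ✓, well-typed at Int; no restrictions here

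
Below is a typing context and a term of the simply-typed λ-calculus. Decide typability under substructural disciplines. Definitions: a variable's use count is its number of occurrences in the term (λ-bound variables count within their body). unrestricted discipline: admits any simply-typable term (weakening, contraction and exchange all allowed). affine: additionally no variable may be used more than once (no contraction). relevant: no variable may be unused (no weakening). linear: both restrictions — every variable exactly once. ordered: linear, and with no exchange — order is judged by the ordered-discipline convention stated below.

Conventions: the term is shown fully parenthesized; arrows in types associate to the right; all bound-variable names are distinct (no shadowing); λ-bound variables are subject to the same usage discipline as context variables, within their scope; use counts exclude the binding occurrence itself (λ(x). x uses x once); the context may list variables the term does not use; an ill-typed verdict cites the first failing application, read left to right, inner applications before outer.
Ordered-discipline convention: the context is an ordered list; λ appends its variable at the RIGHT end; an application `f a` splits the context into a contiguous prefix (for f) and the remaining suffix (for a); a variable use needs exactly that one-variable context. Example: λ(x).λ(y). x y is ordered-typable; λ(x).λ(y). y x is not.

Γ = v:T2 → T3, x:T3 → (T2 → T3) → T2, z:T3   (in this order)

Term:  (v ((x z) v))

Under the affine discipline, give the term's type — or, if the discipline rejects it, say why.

not well-typed under affine — v ×2 used more than once (contraction)
variable uses: v: 2; x: 1; z: 1
uses in reading order: v, x, z, v
typing: ✓ — T3
per-discipline verdicts: ordered ✗ · linear ✗ · affine ✗ · relevant ✓ · unrestricted ✓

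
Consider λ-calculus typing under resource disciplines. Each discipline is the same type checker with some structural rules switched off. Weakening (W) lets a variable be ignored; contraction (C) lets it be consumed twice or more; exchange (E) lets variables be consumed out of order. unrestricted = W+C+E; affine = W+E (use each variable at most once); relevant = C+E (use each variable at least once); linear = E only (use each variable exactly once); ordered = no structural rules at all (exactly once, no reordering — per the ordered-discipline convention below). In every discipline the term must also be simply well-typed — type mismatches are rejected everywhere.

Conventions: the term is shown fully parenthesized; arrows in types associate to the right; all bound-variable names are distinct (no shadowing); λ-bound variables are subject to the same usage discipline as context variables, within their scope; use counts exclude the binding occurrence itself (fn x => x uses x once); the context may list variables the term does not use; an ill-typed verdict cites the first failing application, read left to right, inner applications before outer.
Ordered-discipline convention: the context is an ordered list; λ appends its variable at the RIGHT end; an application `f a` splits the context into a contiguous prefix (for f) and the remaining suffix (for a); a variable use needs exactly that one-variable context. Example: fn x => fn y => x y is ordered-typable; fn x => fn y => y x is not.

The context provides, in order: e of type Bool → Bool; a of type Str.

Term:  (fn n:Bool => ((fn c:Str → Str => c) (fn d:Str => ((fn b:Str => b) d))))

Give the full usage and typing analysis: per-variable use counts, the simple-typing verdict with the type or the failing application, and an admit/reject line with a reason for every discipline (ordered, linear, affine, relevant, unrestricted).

usage: e: 0×; a: 0×; n (λ-bound): 0×; c (λ-bound): 1×; d (λ-bound): 1×; b (λ-bound): 1×
use order (left to right): c, b, d
typing: ✓ — Bool → Str → Str
ordered ✗ (unused: e, a, n — weakening required)
linear ✗ (unused: e, a, n — weakening required)
affine ✓ (at most one use each (e, a, n, c, d, b))
relevant ✗ (unused: e, a, n — weakening required)
unrestricted ✓ (type-checks (Bool → Str → Str) and nothing is barred)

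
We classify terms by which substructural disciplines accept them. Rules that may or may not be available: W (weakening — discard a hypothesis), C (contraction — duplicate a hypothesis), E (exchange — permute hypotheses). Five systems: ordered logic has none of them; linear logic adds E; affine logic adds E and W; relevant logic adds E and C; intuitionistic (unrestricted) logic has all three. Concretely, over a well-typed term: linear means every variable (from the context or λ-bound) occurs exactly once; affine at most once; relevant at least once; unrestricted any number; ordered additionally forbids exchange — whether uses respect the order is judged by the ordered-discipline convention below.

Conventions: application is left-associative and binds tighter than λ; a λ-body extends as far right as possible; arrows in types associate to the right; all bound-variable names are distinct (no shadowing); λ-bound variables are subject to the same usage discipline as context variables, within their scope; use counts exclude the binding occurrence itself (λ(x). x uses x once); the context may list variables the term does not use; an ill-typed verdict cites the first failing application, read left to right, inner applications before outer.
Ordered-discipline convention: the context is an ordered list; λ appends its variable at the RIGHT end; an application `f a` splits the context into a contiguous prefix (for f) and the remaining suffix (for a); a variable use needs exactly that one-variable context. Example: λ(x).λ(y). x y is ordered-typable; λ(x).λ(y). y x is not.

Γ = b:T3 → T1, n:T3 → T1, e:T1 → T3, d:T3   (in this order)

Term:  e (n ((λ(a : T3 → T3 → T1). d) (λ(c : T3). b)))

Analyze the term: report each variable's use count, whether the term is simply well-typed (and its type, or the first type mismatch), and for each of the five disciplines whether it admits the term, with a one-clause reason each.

counts: b: 1, n: 1, e: 1, d: 1, a (λ-bound): 0, c (λ-bound): 0
order of uses: e, n, d, b
typing: the term checks, with type T3
ordered: ✗, unused: a, c — weakening required
linear: ✗, unused: a, c — weakening required
affine: ✓, b, n, e, d, a, c: no repeats, contraction unneeded
relevant: ✗, unused: a, c — weakening required
unrestricted: ✓, well-typed at T3; no restrictions here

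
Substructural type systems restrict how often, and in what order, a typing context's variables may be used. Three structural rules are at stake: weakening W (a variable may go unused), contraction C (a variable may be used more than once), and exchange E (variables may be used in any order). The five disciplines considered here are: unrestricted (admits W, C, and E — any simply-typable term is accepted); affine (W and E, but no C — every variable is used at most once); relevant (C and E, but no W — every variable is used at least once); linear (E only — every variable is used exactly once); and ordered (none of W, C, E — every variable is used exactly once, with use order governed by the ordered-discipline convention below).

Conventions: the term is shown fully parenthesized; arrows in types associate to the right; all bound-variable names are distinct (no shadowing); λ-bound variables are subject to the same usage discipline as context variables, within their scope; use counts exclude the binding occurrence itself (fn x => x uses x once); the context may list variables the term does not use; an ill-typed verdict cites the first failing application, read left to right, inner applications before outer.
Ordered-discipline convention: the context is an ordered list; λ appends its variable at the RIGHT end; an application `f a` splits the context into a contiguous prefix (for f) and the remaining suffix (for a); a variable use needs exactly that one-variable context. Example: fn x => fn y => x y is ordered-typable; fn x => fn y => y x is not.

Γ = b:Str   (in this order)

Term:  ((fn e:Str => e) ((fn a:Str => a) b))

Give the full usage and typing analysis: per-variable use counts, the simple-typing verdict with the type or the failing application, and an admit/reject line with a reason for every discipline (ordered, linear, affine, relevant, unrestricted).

variable uses: b: 1; e [bound]: 1; a [bound]: 1
uses in reading order: e, a, b
typing: well-typed — term : Str
ordered ✓ (one use each (b, e, a); ordered split holds)
linear ✓ (b, e, a: one use apiece)
affine ✓ (none of b, e, a used more than once)
relevant ✓ (none of b, e, a goes unused)
unrestricted ✓ (typability at Str is all that's needed)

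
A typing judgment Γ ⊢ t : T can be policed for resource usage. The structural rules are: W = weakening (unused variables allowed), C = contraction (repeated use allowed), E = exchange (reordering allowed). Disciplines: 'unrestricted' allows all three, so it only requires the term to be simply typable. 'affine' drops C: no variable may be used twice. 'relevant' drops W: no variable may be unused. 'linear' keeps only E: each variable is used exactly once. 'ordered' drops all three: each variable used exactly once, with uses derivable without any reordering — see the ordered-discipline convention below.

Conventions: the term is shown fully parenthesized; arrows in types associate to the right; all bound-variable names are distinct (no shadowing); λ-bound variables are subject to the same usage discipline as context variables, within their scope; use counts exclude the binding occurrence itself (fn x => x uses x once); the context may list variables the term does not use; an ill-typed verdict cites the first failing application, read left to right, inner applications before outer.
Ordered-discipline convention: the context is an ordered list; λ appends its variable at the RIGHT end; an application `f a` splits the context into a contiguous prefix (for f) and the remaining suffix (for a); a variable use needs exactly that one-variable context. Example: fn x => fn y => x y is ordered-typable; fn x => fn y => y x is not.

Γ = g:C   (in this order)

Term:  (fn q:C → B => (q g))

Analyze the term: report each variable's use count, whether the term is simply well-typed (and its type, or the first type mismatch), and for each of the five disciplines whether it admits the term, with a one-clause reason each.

counts: g: 1×; q (bound): 1×
use order (left to right): q, g
typing: well-typed at (C → B) → B
ordered ✗ (no contiguous prefix/suffix split fits q, g)
linear ✓ (g, q: one use apiece)
affine ✓ (g, q: no repeats, contraction unneeded)
relevant ✓ (at least one use each (g, q))
unrestricted ✓ (simply typable at (C → B) → B; W, C, E all held)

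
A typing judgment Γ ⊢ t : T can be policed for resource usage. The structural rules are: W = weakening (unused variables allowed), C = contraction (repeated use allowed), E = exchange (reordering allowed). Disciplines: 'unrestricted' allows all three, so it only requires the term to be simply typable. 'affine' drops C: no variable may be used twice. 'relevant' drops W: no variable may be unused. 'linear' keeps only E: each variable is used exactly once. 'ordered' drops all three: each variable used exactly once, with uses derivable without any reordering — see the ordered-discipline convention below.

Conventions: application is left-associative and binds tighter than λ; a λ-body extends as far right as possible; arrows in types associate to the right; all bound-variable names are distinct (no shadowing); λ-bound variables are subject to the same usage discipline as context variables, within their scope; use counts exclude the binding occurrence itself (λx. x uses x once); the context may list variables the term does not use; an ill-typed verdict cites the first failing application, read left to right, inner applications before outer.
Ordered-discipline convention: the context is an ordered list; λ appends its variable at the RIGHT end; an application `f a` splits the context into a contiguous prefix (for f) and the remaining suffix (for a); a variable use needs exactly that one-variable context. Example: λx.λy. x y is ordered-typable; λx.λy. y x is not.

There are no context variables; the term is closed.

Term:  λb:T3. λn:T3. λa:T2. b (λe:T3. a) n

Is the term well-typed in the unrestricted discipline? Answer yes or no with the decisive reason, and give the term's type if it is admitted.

no — not simply typable
variable uses: b [bound] ×1, n [bound] ×1, a [bound] ×1, e [bound] ×0
uses in reading order: b, a, n
typing: ill-typed: applying a non-function (T3)
summary: ordered ✗, linear ✗, affine ✗, relevant ✗, unrestricted ✗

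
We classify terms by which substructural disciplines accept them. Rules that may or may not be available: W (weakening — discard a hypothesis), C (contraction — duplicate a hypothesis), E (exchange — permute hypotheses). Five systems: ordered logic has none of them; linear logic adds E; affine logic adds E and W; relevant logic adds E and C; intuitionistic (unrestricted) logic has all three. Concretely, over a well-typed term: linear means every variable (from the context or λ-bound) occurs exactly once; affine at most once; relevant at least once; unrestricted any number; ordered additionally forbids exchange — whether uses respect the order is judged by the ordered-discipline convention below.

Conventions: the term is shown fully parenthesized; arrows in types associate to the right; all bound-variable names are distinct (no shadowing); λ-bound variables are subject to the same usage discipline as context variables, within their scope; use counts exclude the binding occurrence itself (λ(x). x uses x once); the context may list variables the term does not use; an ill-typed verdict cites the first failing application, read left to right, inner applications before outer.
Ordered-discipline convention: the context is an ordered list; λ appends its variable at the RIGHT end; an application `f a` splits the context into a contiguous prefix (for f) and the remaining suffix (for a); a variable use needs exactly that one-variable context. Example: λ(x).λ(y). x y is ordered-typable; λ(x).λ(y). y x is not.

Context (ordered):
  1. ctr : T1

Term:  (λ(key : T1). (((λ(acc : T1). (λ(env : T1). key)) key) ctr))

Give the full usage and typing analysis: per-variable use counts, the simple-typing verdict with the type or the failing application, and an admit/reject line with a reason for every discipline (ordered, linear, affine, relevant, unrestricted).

usage: ctr: 1×; key [bound]: 2×; acc [bound]: 0×; env [bound]: 0×
uses in reading order: key, key, ctr
typing: well-typed — term : T1 → T1
ordered: ✗, uses contraction: key ×2; unused: acc, env — weakening required
linear: ✗, uses contraction: key ×2; unused: acc, env — weakening required
affine: ✗, uses contraction: key ×2
relevant: ✗, unused: acc, env — weakening required
unrestricted: ✓, simply typable at T1 → T1; W, C, E all held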